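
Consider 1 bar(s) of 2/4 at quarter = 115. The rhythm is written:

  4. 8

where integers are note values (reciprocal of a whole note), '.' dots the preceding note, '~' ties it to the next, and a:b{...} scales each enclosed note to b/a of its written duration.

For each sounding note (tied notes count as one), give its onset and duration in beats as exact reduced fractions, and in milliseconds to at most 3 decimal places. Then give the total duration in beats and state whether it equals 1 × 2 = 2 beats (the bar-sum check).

1) 0.0ms=0b +782.609ms=3/2b
2) 782.609ms=3/2b +260.87ms=1/2b
Σ=2b of 2 (115bpm 2/4) — PASS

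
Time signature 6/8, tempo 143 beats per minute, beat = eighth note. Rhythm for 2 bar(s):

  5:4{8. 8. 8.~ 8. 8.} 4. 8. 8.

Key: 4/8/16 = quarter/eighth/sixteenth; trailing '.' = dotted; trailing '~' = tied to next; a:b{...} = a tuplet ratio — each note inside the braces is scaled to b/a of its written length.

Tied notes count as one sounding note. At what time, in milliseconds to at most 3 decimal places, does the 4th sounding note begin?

1. 0.0ms @ 0 + 503.497ms (6/5)
2. 503.497ms @ 6/5 + 503.497ms (6/5)
3. 1006.993ms @ 12/5 + 1006.993ms (12/5)
4. 2013.986ms @ 24/5 + 503.497ms (6/5)
5. 2517.483ms @ 6 + 1258.741ms (3)
6. 3776.224ms @ 9 + 629.371ms (3/2)
7. 4405.594ms @ 21/2 + 629.371ms (3/2)

note 4 onset = 24/5b = 2013.986ms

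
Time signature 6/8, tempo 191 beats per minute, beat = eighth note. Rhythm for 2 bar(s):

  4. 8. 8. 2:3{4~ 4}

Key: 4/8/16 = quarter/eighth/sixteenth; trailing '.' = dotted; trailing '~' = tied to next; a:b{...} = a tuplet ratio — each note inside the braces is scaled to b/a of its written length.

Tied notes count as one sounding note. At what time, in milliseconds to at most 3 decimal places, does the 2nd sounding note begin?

note 2 onset = 3b = 942.408ms

1. 0.0ms @ 0 + 942.408ms (3)
2. 942.408ms @ 3 + 471.204ms (3/2)
3. 1413.613ms @ 9/2 + 471.204ms (3/2)
4. 1884.817ms @ 6 + 1884.817ms (6)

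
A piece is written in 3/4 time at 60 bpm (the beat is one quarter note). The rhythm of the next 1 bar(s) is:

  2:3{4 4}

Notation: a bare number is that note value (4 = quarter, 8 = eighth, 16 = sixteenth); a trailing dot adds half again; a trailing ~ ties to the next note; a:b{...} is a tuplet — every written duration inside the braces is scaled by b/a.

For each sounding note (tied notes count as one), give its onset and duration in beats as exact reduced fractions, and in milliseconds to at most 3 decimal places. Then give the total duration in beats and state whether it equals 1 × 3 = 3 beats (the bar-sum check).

1) 0.0ms=0b +1500.0ms=3/2b
2) 1500.0ms=3/2b +1500.0ms=3/2b
Σ=3b of 3 (60bpm 3/4) — PASS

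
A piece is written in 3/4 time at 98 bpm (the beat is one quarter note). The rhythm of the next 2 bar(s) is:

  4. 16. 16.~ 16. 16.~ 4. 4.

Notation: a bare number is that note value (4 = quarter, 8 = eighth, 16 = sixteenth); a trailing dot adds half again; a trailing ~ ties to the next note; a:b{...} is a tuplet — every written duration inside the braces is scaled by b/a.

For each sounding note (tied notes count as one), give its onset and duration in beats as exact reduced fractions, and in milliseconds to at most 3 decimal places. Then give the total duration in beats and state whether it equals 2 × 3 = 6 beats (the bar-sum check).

1) 0.0ms=0b +918.367ms=3/2b
2) 918.367ms=3/2b +229.592ms=3/8b
3) 1147.959ms=15/8b +459.184ms=3/4b
4) 1607.143ms=21/8b +1147.959ms=15/8b
5) 2755.102ms=9/2b +918.367ms=3/2b
Σ=6b of 6 (98bpm 3/4) — PASS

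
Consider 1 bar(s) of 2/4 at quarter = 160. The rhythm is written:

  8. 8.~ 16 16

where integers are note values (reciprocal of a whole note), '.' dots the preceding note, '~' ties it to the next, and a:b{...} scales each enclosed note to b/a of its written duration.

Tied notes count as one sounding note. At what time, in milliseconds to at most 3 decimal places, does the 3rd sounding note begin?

1. 0.0ms @ 0 + 281.25ms (3/4)
2. 281.25ms @ 3/4 + 375.0ms (1)
3. 656.25ms @ 7/4 + 93.75ms (1/4)

note 3 onset = 7/4b = 656.25ms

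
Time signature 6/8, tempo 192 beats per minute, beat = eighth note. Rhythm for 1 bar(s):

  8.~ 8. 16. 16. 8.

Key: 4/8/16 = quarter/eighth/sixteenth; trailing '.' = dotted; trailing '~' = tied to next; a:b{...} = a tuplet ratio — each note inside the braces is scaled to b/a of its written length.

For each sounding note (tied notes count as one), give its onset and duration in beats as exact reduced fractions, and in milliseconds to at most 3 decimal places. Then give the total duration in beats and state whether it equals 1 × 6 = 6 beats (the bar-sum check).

1) 0.0ms=0b +937.5ms=3b
2) 937.5ms=3b +234.375ms=3/4b
3) 1171.875ms=15/4b +234.375ms=3/4b
4) 1406.25ms=9/2b +468.75ms=3/2b
Σ=6b of 6 (192bpm 6/8) — PASS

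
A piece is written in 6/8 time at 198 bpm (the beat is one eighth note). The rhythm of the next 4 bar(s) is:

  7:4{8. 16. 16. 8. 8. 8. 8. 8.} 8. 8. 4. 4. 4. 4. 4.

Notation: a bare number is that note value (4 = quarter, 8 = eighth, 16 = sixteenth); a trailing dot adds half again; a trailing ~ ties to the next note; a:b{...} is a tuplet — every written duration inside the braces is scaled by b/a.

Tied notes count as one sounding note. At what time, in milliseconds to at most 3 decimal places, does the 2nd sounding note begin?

1. 0.0ms @ 0 + 259.74ms (6/7)
2. 259.74ms @ 6/7 + 129.87ms (3/7)
3. 389.61ms @ 9/7 + 129.87ms (3/7)
4. 519.481ms @ 12/7 + 259.74ms (6/7)
5. 779.221ms @ 18/7 + 259.74ms (6/7)
6. 1038.961ms @ 24/7 + 259.74ms (6/7)
7. 1298.701ms @ 30/7 + 259.74ms (6/7)
8. 1558.442ms @ 36/7 + 259.74ms (6/7)
9. 1818.182ms @ 6 + 454.545ms (3/2)
10. 2272.727ms @ 15/2 + 454.545ms (3/2)
11. 2727.273ms @ 9 + 909.091ms (3)
12. 3636.364ms @ 12 + 909.091ms (3)
13. 4545.455ms @ 15 + 909.091ms (3)
14. 5454.545ms @ 18 + 909.091ms (3)
15. 6363.636ms @ 21 + 909.091ms (3)

note 2 onset = 6/7b = 259.74ms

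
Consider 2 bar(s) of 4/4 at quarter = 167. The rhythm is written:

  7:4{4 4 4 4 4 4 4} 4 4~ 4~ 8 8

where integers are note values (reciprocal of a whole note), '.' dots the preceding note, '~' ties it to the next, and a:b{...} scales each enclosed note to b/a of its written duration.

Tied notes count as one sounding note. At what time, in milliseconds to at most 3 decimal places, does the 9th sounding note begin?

1. 0.0ms @ 0 + 205.304ms (4/7)
2. 205.304ms @ 4/7 + 205.304ms (4/7)
3. 410.607ms @ 8/7 + 205.304ms (4/7)
4. 615.911ms @ 12/7 + 205.304ms (4/7)
5. 821.215ms @ 16/7 + 205.304ms (4/7)
6. 1026.518ms @ 20/7 + 205.304ms (4/7)
7. 1231.822ms @ 24/7 + 205.304ms (4/7)
8. 1437.126ms @ 4 + 359.281ms (1)
9. 1796.407ms @ 5 + 898.204ms (5/2)
10. 2694.611ms @ 15/2 + 179.641ms (1/2)

note 9 onset = 5b = 1796.407ms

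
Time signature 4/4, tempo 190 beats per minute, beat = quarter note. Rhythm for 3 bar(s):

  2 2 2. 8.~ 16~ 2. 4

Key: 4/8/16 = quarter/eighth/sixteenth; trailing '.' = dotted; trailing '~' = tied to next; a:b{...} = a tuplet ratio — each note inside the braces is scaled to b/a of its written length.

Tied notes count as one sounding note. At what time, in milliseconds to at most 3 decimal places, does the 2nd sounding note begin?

note 2 onset = 2b = 631.579ms

1. 0.0ms @ 0 + 631.579ms (2)
2. 631.579ms @ 2 + 631.579ms (2)
3. 1263.158ms @ 4 + 947.368ms (3)
4. 2210.526ms @ 7 + 1263.158ms (4)
5. 3473.684ms @ 11 + 315.789ms (1)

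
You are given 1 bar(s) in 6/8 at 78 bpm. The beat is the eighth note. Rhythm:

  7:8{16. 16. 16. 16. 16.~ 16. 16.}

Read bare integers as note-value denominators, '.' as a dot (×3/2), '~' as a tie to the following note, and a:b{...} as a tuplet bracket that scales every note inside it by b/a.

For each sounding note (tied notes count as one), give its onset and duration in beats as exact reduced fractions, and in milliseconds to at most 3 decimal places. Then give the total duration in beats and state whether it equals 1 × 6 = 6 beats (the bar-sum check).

1) 0.0ms=0b +659.341ms=6/7b
2) 659.341ms=6/7b +659.341ms=6/7b
3) 1318.681ms=12/7b +659.341ms=6/7b
4) 1978.022ms=18/7b +659.341ms=6/7b
5) 2637.363ms=24/7b +1318.681ms=12/7b
6) 3956.044ms=36/7b +659.341ms=6/7b
Σ=6b of 6 (78bpm 6/8) — PASS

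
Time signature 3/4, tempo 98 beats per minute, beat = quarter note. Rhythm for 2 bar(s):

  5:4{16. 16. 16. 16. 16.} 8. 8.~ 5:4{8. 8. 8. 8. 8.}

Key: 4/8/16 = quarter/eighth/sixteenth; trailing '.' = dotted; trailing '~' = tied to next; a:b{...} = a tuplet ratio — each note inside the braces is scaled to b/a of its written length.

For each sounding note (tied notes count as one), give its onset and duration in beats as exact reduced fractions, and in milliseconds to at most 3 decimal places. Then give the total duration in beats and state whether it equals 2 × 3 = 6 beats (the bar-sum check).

1) 0.0ms=0b +183.673ms=3/10b
2) 183.673ms=3/10b +183.673ms=3/10b
3) 367.347ms=3/5b +183.673ms=3/10b
4) 551.02ms=9/10b +183.673ms=3/10b
5) 734.694ms=6/5b +183.673ms=3/10b
6) 918.367ms=3/2b +459.184ms=3/4b
7) 1377.551ms=9/4b +826.531ms=27/20b
8) 2204.082ms=18/5b +367.347ms=3/5b
9) 2571.429ms=21/5b +367.347ms=3/5b
10) 2938.776ms=24/5b +367.347ms=3/5b
11) 3306.122ms=27/5b +367.347ms=3/5b
Σ=6b of 6 (98bpm 3/4) — PASS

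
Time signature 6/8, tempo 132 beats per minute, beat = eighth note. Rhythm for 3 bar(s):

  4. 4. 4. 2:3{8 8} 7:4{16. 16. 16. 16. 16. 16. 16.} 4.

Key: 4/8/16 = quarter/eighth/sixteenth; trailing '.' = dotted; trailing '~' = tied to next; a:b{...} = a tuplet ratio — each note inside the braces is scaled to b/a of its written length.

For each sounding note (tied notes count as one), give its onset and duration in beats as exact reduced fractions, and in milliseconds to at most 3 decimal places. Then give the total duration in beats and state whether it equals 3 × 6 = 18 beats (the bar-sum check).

1) 0.0ms=0b +1363.636ms=3b
2) 1363.636ms=3b +1363.636ms=3b
3) 2727.273ms=6b +1363.636ms=3b
4) 4090.909ms=9b +681.818ms=3/2b
5) 4772.727ms=21/2b +681.818ms=3/2b
6) 5454.545ms=12b +194.805ms=3/7b
7) 5649.351ms=87/7b +194.805ms=3/7b
8) 5844.156ms=90/7b +194.805ms=3/7b
9) 6038.961ms=93/7b +194.805ms=3/7b
10) 6233.766ms=96/7b +194.805ms=3/7b
11) 6428.571ms=99/7b +194.805ms=3/7b
12) 6623.377ms=102/7b +194.805ms=3/7b
13) 6818.182ms=15b +1363.636ms=3b
Σ=18b of 18 (132bpm 6/8) — PASS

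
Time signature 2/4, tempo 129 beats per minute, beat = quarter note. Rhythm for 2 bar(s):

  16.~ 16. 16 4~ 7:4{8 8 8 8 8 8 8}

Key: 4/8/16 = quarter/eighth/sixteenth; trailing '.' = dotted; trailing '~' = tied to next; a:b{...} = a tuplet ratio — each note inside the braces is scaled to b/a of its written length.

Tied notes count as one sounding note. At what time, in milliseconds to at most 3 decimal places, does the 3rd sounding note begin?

note 3 onset = 1b = 465.116ms

1. 0.0ms @ 0 + 348.837ms (3/4)
2. 348.837ms @ 3/4 + 116.279ms (1/4)
3. 465.116ms @ 1 + 598.007ms (9/7)
4. 1063.123ms @ 16/7 + 132.89ms (2/7)
5. 1196.013ms @ 18/7 + 132.89ms (2/7)
6. 1328.904ms @ 20/7 + 132.89ms (2/7)
7. 1461.794ms @ 22/7 + 132.89ms (2/7)
8. 1594.684ms @ 24/7 + 132.89ms (2/7)
9. 1727.575ms @ 26/7 + 132.89ms (2/7)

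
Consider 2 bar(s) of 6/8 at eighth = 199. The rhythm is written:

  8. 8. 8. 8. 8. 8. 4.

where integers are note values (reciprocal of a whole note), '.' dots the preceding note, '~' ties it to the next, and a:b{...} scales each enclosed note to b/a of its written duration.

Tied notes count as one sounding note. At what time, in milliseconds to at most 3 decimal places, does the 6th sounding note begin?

note 6 onset = 15/2b = 2261.307ms

1. 0.0ms @ 0 + 452.261ms (3/2)
2. 452.261ms @ 3/2 + 452.261ms (3/2)
3. 904.523ms @ 3 + 452.261ms (3/2)
4. 1356.784ms @ 9/2 + 452.261ms (3/2)
5. 1809.045ms @ 6 + 452.261ms (3/2)
6. 2261.307ms @ 15/2 + 452.261ms (3/2)
7. 2713.568ms @ 9 + 904.523ms (3)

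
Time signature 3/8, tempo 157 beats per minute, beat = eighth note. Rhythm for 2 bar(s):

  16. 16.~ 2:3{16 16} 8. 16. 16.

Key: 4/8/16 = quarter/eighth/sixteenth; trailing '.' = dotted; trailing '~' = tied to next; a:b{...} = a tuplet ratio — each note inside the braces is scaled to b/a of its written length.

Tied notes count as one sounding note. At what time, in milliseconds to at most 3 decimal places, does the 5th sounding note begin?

1. 0.0ms @ 0 + 286.624ms (3/4)
2. 286.624ms @ 3/4 + 573.248ms (3/2)
3. 859.873ms @ 9/4 + 286.624ms (3/4)
4. 1146.497ms @ 3 + 573.248ms (3/2)
5. 1719.745ms @ 9/2 + 286.624ms (3/4)
6. 2006.369ms @ 21/4 + 286.624ms (3/4)

note 5 onset = 9/2b = 1719.745ms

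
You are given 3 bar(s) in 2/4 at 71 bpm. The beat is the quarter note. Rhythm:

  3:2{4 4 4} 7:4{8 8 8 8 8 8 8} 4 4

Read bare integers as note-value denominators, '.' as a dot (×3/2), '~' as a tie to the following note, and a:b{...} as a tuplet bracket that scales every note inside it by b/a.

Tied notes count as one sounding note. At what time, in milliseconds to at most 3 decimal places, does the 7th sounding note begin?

note 7 onset = 20/7b = 2414.487ms

1. 0.0ms @ 0 + 563.38ms (2/3)
2. 563.38ms @ 2/3 + 563.38ms (2/3)
3. 1126.761ms @ 4/3 + 563.38ms (2/3)
4. 1690.141ms @ 2 + 241.449ms (2/7)
5. 1931.59ms @ 16/7 + 241.449ms (2/7)
6. 2173.038ms @ 18/7 + 241.449ms (2/7)
7. 2414.487ms @ 20/7 + 241.449ms (2/7)
8. 2655.936ms @ 22/7 + 241.449ms (2/7)
9. 2897.384ms @ 24/7 + 241.449ms (2/7)
10. 3138.833ms @ 26/7 + 241.449ms (2/7)
11. 3380.282ms @ 4 + 845.07ms (1)
12. 4225.352ms @ 5 + 845.07ms (1)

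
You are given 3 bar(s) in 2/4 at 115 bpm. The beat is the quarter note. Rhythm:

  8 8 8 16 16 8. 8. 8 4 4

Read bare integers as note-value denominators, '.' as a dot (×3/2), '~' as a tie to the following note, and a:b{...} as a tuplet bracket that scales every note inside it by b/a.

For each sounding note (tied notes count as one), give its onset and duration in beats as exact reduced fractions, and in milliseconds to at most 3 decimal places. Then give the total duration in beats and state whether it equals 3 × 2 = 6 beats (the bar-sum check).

1) 0.0ms=0b +260.87ms=1/2b
2) 260.87ms=1/2b +260.87ms=1/2b
3) 521.739ms=1b +260.87ms=1/2b
4) 782.609ms=3/2b +130.435ms=1/4b
5) 913.043ms=7/4b +130.435ms=1/4b
6) 1043.478ms=2b +391.304ms=3/4b
7) 1434.783ms=11/4b +391.304ms=3/4b
8) 1826.087ms=7/2b +260.87ms=1/2b
9) 2086.957ms=4b +521.739ms=1b
10) 2608.696ms=5b +521.739ms=1b
Σ=6b of 6 (115bpm 2/4) — PASS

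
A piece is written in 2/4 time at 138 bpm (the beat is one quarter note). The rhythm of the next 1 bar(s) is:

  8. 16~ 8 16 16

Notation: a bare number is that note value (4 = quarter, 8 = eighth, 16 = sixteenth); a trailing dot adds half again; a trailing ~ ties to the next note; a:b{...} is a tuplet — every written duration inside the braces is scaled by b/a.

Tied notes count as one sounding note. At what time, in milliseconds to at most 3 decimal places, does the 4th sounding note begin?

1. 0.0ms @ 0 + 326.087ms (3/4)
2. 326.087ms @ 3/4 + 326.087ms (3/4)
3. 652.174ms @ 3/2 + 108.696ms (1/4)
4. 760.87ms @ 7/4 + 108.696ms (1/4)

note 4 onset = 7/4b = 760.87ms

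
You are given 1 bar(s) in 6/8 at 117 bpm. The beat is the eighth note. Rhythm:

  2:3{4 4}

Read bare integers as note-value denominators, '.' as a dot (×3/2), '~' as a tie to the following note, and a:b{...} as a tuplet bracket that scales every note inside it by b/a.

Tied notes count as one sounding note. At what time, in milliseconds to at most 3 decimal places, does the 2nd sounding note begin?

1. 0.0ms @ 0 + 1538.462ms (3)
2. 1538.462ms @ 3 + 1538.462ms (3)

note 2 onset = 3b = 1538.462ms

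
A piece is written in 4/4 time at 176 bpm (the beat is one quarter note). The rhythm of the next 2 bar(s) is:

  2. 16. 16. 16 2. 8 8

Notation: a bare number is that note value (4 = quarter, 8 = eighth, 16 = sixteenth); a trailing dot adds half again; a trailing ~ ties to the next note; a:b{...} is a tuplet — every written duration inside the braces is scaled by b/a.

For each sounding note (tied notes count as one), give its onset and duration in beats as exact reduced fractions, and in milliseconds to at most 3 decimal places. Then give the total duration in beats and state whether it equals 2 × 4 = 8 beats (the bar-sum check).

1) 0.0ms=0b +1022.727ms=3b
2) 1022.727ms=3b +127.841ms=3/8b
3) 1150.568ms=27/8b +127.841ms=3/8b
4) 1278.409ms=15/4b +85.227ms=1/4b
5) 1363.636ms=4b +1022.727ms=3b
6) 2386.364ms=7b +170.455ms=1/2b
7) 2556.818ms=15/2b +170.455ms=1/2b
Σ=8b of 8 (176bpm 4/4) — PASS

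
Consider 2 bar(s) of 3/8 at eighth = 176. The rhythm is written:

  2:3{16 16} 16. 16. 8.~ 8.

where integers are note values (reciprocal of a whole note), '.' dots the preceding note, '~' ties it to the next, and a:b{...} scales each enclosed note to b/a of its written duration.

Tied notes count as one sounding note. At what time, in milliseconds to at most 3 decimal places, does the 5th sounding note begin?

1. 0.0ms @ 0 + 255.682ms (3/4)
2. 255.682ms @ 3/4 + 255.682ms (3/4)
3. 511.364ms @ 3/2 + 255.682ms (3/4)
4. 767.045ms @ 9/4 + 255.682ms (3/4)
5. 1022.727ms @ 3 + 1022.727ms (3)

note 5 onset = 3b = 1022.727ms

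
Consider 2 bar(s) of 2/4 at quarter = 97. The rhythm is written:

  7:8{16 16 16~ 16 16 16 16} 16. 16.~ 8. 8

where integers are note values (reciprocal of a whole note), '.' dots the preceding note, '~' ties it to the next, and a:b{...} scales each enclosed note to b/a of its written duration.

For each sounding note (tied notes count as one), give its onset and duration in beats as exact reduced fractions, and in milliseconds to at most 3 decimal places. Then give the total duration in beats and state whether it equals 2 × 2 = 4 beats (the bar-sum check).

1) 0.0ms=0b +176.73ms=2/7b
2) 176.73ms=2/7b +176.73ms=2/7b
3) 353.461ms=4/7b +353.461ms=4/7b
4) 706.922ms=8/7b +176.73ms=2/7b
5) 883.652ms=10/7b +176.73ms=2/7b
6) 1060.383ms=12/7b +176.73ms=2/7b
7) 1237.113ms=2b +231.959ms=3/8b
8) 1469.072ms=19/8b +695.876ms=9/8b
9) 2164.948ms=7/2b +309.278ms=1/2b
Σ=4b of 4 (97bpm 2/4) — PASS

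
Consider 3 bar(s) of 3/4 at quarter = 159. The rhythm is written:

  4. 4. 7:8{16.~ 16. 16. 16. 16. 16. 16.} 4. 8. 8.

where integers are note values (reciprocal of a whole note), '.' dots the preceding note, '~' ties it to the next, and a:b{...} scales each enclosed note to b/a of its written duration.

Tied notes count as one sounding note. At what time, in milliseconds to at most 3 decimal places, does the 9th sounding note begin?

1. 0.0ms @ 0 + 566.038ms (3/2)
2. 566.038ms @ 3/2 + 566.038ms (3/2)
3. 1132.075ms @ 3 + 323.45ms (6/7)
4. 1455.526ms @ 27/7 + 161.725ms (3/7)
5. 1617.251ms @ 30/7 + 161.725ms (3/7)
6. 1778.976ms @ 33/7 + 161.725ms (3/7)
7. 1940.701ms @ 36/7 + 161.725ms (3/7)
8. 2102.426ms @ 39/7 + 161.725ms (3/7)
9. 2264.151ms @ 6 + 566.038ms (3/2)
10. 2830.189ms @ 15/2 + 283.019ms (3/4)
11. 3113.208ms @ 33/4 + 283.019ms (3/4)

note 9 onset = 6b = 2264.151ms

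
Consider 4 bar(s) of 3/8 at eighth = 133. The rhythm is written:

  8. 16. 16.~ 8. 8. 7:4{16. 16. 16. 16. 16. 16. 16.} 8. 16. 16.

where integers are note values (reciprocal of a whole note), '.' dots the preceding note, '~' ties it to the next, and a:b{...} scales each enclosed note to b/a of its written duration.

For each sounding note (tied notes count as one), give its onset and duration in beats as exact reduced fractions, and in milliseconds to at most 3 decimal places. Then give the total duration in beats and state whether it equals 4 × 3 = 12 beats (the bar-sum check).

1) 0.0ms=0b +676.692ms=3/2b
2) 676.692ms=3/2b +338.346ms=3/4b
3) 1015.038ms=9/4b +1015.038ms=9/4b
4) 2030.075ms=9/2b +676.692ms=3/2b
5) 2706.767ms=6b +193.34ms=3/7b
6) 2900.107ms=45/7b +193.34ms=3/7b
7) 3093.448ms=48/7b +193.34ms=3/7b
8) 3286.788ms=51/7b +193.34ms=3/7b
9) 3480.129ms=54/7b +193.34ms=3/7b
10) 3673.469ms=57/7b +193.34ms=3/7b
11) 3866.81ms=60/7b +193.34ms=3/7b
12) 4060.15ms=9b +676.692ms=3/2b
13) 4736.842ms=21/2b +338.346ms=3/4b
14) 5075.188ms=45/4b +338.346ms=3/4b
Σ=12b of 12 (133bpm 3/8) — PASS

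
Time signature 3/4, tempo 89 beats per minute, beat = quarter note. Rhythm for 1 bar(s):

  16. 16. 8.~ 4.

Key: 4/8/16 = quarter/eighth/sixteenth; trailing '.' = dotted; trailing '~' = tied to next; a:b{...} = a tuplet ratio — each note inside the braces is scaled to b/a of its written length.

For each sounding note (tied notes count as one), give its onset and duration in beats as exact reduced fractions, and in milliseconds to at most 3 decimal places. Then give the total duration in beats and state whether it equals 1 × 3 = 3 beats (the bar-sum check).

1) 0.0ms=0b +252.809ms=3/8b
2) 252.809ms=3/8b +252.809ms=3/8b
3) 505.618ms=3/4b +1516.854ms=9/4b
Σ=3b of 3 (89bpm 3/4) — PASS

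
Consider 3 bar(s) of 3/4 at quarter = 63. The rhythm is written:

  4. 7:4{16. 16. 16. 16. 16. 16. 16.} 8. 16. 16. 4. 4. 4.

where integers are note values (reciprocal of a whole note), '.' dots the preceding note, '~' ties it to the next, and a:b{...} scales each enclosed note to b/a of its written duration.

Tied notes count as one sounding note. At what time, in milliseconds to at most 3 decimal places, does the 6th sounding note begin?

1. 0.0ms @ 0 + 1428.571ms (3/2)
2. 1428.571ms @ 3/2 + 204.082ms (3/14)
3. 1632.653ms @ 12/7 + 204.082ms (3/14)
4. 1836.735ms @ 27/14 + 204.082ms (3/14)
5. 2040.816ms @ 15/7 + 204.082ms (3/14)
6. 2244.898ms @ 33/14 + 204.082ms (3/14)
7. 2448.98ms @ 18/7 + 204.082ms (3/14)
8. 2653.061ms @ 39/14 + 204.082ms (3/14)
9. 2857.143ms @ 3 + 714.286ms (3/4)
10. 3571.429ms @ 15/4 + 357.143ms (3/8)
11. 3928.571ms @ 33/8 + 357.143ms (3/8)
12. 4285.714ms @ 9/2 + 1428.571ms (3/2)
13. 5714.286ms @ 6 + 1428.571ms (3/2)
14. 7142.857ms @ 15/2 + 1428.571ms (3/2)

note 6 onset = 33/14b = 2244.898ms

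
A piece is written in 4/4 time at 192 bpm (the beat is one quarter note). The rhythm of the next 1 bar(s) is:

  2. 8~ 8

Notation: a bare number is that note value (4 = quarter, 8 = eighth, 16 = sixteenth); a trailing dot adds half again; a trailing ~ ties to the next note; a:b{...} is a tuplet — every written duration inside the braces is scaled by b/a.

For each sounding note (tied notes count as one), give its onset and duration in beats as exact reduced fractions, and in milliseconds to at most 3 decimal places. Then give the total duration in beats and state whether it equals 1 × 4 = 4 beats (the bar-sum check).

1) 0.0ms=0b +937.5ms=3b
2) 937.5ms=3b +312.5ms=1b
Σ=4b of 4 (192bpm 4/4) — PASS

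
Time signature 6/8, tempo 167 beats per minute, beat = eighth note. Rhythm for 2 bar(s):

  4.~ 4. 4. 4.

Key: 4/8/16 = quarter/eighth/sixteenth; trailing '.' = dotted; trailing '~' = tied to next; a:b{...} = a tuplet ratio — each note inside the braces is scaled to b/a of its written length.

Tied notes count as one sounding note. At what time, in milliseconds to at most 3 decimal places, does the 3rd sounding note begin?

1. 0.0ms @ 0 + 2155.689ms (6)
2. 2155.689ms @ 6 + 1077.844ms (3)
3. 3233.533ms @ 9 + 1077.844ms (3)

note 3 onset = 9b = 3233.533ms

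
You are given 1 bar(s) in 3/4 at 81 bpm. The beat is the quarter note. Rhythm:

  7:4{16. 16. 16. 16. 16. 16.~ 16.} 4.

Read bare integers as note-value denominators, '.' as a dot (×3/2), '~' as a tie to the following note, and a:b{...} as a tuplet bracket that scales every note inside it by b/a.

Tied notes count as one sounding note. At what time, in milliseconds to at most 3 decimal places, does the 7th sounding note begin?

note 7 onset = 3/2b = 1111.111ms

1. 0.0ms @ 0 + 158.73ms (3/14)
2. 158.73ms @ 3/14 + 158.73ms (3/14)
3. 317.46ms @ 3/7 + 158.73ms (3/14)
4. 476.19ms @ 9/14 + 158.73ms (3/14)
5. 634.921ms @ 6/7 + 158.73ms (3/14)
6. 793.651ms @ 15/14 + 317.46ms (3/7)
7. 1111.111ms @ 3/2 + 1111.111ms (3/2)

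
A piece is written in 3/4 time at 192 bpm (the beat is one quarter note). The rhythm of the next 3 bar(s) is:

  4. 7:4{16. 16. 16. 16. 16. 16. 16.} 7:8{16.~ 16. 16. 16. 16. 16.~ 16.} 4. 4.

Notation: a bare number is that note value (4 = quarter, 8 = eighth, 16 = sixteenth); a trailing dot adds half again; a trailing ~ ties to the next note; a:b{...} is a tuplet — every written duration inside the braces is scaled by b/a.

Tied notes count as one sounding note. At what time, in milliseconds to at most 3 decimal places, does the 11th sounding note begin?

note 11 onset = 30/7b = 1339.286ms

1. 0.0ms @ 0 + 468.75ms (3/2)
2. 468.75ms @ 3/2 + 66.964ms (3/14)
3. 535.714ms @ 12/7 + 66.964ms (3/14)
4. 602.679ms @ 27/14 + 66.964ms (3/14)
5. 669.643ms @ 15/7 + 66.964ms (3/14)
6. 736.607ms @ 33/14 + 66.964ms (3/14)
7. 803.571ms @ 18/7 + 66.964ms (3/14)
8. 870.536ms @ 39/14 + 66.964ms (3/14)
9. 937.5ms @ 3 + 267.857ms (6/7)
10. 1205.357ms @ 27/7 + 133.929ms (3/7)
11. 1339.286ms @ 30/7 + 133.929ms (3/7)
12. 1473.214ms @ 33/7 + 133.929ms (3/7)
13. 1607.143ms @ 36/7 + 267.857ms (6/7)
14. 1875.0ms @ 6 + 468.75ms (3/2)
15. 2343.75ms @ 15/2 + 468.75ms (3/2)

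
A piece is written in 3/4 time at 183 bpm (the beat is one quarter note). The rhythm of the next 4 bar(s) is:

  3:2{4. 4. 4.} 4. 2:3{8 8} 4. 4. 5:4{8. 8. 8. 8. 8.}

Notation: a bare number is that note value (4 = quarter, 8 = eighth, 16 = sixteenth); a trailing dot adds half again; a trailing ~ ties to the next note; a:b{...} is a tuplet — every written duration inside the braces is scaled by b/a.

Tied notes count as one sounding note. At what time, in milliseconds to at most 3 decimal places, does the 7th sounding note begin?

1. 0.0ms @ 0 + 327.869ms (1)
2. 327.869ms @ 1 + 327.869ms (1)
3. 655.738ms @ 2 + 327.869ms (1)
4. 983.607ms @ 3 + 491.803ms (3/2)
5. 1475.41ms @ 9/2 + 245.902ms (3/4)
6. 1721.311ms @ 21/4 + 245.902ms (3/4)
7. 1967.213ms @ 6 + 491.803ms (3/2)
8. 2459.016ms @ 15/2 + 491.803ms (3/2)
9. 2950.82ms @ 9 + 196.721ms (3/5)
10. 3147.541ms @ 48/5 + 196.721ms (3/5)
11. 3344.262ms @ 51/5 + 196.721ms (3/5)
12. 3540.984ms @ 54/5 + 196.721ms (3/5)
13. 3737.705ms @ 57/5 + 196.721ms (3/5)

note 7 onset = 6b = 1967.213ms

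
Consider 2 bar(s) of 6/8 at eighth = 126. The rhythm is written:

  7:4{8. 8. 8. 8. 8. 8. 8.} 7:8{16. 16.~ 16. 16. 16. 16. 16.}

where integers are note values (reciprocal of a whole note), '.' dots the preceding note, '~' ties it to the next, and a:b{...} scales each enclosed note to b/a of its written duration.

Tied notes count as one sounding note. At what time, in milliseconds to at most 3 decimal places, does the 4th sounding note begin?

note 4 onset = 18/7b = 1224.49ms

1. 0.0ms @ 0 + 408.163ms (6/7)
2. 408.163ms @ 6/7 + 408.163ms (6/7)
3. 816.327ms @ 12/7 + 408.163ms (6/7)
4. 1224.49ms @ 18/7 + 408.163ms (6/7)
5. 1632.653ms @ 24/7 + 408.163ms (6/7)
6. 2040.816ms @ 30/7 + 408.163ms (6/7)
7. 2448.98ms @ 36/7 + 408.163ms (6/7)
8. 2857.143ms @ 6 + 408.163ms (6/7)
9. 3265.306ms @ 48/7 + 816.327ms (12/7)
10. 4081.633ms @ 60/7 + 408.163ms (6/7)
11. 4489.796ms @ 66/7 + 408.163ms (6/7)
12. 4897.959ms @ 72/7 + 408.163ms (6/7)
13. 5306.122ms @ 78/7 + 408.163ms (6/7)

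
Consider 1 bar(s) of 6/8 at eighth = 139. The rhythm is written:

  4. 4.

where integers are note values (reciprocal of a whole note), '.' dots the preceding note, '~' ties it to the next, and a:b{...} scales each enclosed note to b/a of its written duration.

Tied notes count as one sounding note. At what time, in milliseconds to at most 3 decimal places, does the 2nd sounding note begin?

note 2 onset = 3b = 1294.964ms

1. 0.0ms @ 0 + 1294.964ms (3)
2. 1294.964ms @ 3 + 1294.964ms (3)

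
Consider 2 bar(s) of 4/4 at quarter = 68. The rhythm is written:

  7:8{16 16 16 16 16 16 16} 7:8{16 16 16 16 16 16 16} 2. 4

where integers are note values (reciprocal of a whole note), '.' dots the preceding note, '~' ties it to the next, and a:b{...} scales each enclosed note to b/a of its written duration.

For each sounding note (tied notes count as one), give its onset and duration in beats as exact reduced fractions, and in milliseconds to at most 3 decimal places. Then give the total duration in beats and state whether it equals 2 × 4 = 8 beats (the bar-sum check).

1) 0.0ms=0b +252.101ms=2/7b
2) 252.101ms=2/7b +252.101ms=2/7b
3) 504.202ms=4/7b +252.101ms=2/7b
4) 756.303ms=6/7b +252.101ms=2/7b
5) 1008.403ms=8/7b +252.101ms=2/7b
6) 1260.504ms=10/7b +252.101ms=2/7b
7) 1512.605ms=12/7b +252.101ms=2/7b
8) 1764.706ms=2b +252.101ms=2/7b
9) 2016.807ms=16/7b +252.101ms=2/7b
10) 2268.908ms=18/7b +252.101ms=2/7b
11) 2521.008ms=20/7b +252.101ms=2/7b
12) 2773.109ms=22/7b +252.101ms=2/7b
13) 3025.21ms=24/7b +252.101ms=2/7b
14) 3277.311ms=26/7b +252.101ms=2/7b
15) 3529.412ms=4b +2647.059ms=3b
16) 6176.471ms=7b +882.353ms=1b
Σ=8b of 8 (68bpm 4/4) — PASS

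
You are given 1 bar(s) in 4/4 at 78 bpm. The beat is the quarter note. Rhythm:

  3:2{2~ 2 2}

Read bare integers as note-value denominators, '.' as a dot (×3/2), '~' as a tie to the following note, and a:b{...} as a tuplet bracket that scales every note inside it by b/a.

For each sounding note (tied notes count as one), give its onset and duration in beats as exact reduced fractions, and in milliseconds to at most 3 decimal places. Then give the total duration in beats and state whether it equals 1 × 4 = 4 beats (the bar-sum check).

1) 0.0ms=0b +2051.282ms=8/3b
2) 2051.282ms=8/3b +1025.641ms=4/3b
Σ=4b of 4 (78bpm 4/4) — PASS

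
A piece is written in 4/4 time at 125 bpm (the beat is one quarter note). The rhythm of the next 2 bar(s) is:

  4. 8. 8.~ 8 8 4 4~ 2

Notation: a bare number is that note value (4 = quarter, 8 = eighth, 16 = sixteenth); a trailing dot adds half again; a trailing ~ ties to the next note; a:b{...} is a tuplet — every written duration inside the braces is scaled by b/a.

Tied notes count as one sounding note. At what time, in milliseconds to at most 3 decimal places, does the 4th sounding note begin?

note 4 onset = 7/2b = 1680.0ms

1. 0.0ms @ 0 + 720.0ms (3/2)
2. 720.0ms @ 3/2 + 360.0ms (3/4)
3. 1080.0ms @ 9/4 + 600.0ms (5/4)
4. 1680.0ms @ 7/2 + 240.0ms (1/2)
5. 1920.0ms @ 4 + 480.0ms (1)
6. 2400.0ms @ 5 + 1440.0ms (3)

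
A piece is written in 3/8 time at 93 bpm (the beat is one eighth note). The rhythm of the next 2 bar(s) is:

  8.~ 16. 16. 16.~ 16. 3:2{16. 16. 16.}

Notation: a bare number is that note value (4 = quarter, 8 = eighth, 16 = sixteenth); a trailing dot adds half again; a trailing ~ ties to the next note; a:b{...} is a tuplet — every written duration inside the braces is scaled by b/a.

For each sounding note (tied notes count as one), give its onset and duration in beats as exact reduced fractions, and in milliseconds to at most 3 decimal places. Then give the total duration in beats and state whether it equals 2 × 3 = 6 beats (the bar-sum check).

1) 0.0ms=0b +1451.613ms=9/4b
2) 1451.613ms=9/4b +483.871ms=3/4b
3) 1935.484ms=3b +967.742ms=3/2b
4) 2903.226ms=9/2b +322.581ms=1/2b
5) 3225.806ms=5b +322.581ms=1/2b
6) 3548.387ms=11/2b +322.581ms=1/2b
Σ=6b of 6 (93bpm 3/8) — PASS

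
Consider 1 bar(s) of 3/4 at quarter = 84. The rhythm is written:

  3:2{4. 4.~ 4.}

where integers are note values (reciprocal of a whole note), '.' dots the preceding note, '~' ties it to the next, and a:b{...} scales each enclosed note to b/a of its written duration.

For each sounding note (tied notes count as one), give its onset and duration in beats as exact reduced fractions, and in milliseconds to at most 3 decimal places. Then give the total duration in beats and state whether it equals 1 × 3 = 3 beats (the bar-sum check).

1) 0.0ms=0b +714.286ms=1b
2) 714.286ms=1b +1428.571ms=2b
Σ=3b of 3 (84bpm 3/4) — PASS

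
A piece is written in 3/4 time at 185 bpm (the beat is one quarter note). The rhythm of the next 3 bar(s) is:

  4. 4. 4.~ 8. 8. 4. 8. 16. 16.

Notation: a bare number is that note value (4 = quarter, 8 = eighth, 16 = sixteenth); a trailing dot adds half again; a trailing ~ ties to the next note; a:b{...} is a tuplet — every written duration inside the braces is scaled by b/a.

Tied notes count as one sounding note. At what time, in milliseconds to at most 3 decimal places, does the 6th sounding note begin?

1. 0.0ms @ 0 + 486.486ms (3/2)
2. 486.486ms @ 3/2 + 486.486ms (3/2)
3. 972.973ms @ 3 + 729.73ms (9/4)
4. 1702.703ms @ 21/4 + 243.243ms (3/4)
5. 1945.946ms @ 6 + 486.486ms (3/2)
6. 2432.432ms @ 15/2 + 243.243ms (3/4)
7. 2675.676ms @ 33/4 + 121.622ms (3/8)
8. 2797.297ms @ 69/8 + 121.622ms (3/8)

note 6 onset = 15/2b = 2432.432ms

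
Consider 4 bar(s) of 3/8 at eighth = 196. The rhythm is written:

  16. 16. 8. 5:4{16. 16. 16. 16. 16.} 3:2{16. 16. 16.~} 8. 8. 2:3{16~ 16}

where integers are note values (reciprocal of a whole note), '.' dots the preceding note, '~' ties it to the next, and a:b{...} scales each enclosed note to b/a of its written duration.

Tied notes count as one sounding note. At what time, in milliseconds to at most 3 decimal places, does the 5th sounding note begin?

note 5 onset = 18/5b = 1102.041ms

1. 0.0ms @ 0 + 229.592ms (3/4)
2. 229.592ms @ 3/4 + 229.592ms (3/4)
3. 459.184ms @ 3/2 + 459.184ms (3/2)
4. 918.367ms @ 3 + 183.673ms (3/5)
5. 1102.041ms @ 18/5 + 183.673ms (3/5)
6. 1285.714ms @ 21/5 + 183.673ms (3/5)
7. 1469.388ms @ 24/5 + 183.673ms (3/5)
8. 1653.061ms @ 27/5 + 183.673ms (3/5)
9. 1836.735ms @ 6 + 153.061ms (1/2)
10. 1989.796ms @ 13/2 + 153.061ms (1/2)
11. 2142.857ms @ 7 + 612.245ms (2)
12. 2755.102ms @ 9 + 459.184ms (3/2)
13. 3214.286ms @ 21/2 + 459.184ms (3/2)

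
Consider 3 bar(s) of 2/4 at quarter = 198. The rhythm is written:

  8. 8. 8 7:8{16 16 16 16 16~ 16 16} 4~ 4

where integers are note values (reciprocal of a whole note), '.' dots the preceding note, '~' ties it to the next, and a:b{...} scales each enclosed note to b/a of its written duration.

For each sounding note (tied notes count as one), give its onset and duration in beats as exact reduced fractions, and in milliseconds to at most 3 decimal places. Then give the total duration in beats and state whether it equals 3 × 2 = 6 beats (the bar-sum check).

1) 0.0ms=0b +227.273ms=3/4b
2) 227.273ms=3/4b +227.273ms=3/4b
3) 454.545ms=3/2b +151.515ms=1/2b
4) 606.061ms=2b +86.58ms=2/7b
5) 692.641ms=16/7b +86.58ms=2/7b
6) 779.221ms=18/7b +86.58ms=2/7b
7) 865.801ms=20/7b +86.58ms=2/7b
8) 952.381ms=22/7b +173.16ms=4/7b
9) 1125.541ms=26/7b +86.58ms=2/7b
10) 1212.121ms=4b +606.061ms=2b
Σ=6b of 6 (198bpm 2/4) — PASS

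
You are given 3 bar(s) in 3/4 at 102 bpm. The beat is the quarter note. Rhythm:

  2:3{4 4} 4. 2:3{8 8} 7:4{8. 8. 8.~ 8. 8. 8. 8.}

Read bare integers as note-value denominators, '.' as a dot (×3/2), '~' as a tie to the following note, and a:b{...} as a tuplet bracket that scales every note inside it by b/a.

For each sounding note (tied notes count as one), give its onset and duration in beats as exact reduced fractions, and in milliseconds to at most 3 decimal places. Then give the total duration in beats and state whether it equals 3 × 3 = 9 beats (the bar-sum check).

1) 0.0ms=0b +882.353ms=3/2b
2) 882.353ms=3/2b +882.353ms=3/2b
3) 1764.706ms=3b +882.353ms=3/2b
4) 2647.059ms=9/2b +441.176ms=3/4b
5) 3088.235ms=21/4b +441.176ms=3/4b
6) 3529.412ms=6b +252.101ms=3/7b
7) 3781.513ms=45/7b +252.101ms=3/7b
8) 4033.613ms=48/7b +504.202ms=6/7b
9) 4537.815ms=54/7b +252.101ms=3/7b
10) 4789.916ms=57/7b +252.101ms=3/7b
11) 5042.017ms=60/7b +252.101ms=3/7b
Σ=9b of 9 (102bpm 3/4) — PASS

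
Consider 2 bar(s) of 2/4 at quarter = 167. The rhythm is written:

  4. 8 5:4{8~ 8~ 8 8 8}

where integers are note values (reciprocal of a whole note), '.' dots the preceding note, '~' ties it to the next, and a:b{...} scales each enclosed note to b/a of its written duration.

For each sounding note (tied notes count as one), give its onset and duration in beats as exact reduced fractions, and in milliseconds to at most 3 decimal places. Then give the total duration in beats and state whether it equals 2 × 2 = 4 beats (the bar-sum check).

1) 0.0ms=0b +538.922ms=3/2b
2) 538.922ms=3/2b +179.641ms=1/2b
3) 718.563ms=2b +431.138ms=6/5b
4) 1149.701ms=16/5b +143.713ms=2/5b
5) 1293.413ms=18/5b +143.713ms=2/5b
Σ=4b of 4 (167bpm 2/4) — PASS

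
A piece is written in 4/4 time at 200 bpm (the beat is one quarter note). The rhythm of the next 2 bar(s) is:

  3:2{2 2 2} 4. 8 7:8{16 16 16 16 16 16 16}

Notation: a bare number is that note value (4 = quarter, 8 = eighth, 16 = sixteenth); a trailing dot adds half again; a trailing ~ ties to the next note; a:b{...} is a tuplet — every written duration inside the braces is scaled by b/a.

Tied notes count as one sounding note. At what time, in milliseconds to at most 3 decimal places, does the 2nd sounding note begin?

1. 0.0ms @ 0 + 400.0ms (4/3)
2. 400.0ms @ 4/3 + 400.0ms (4/3)
3. 800.0ms @ 8/3 + 400.0ms (4/3)
4. 1200.0ms @ 4 + 450.0ms (3/2)
5. 1650.0ms @ 11/2 + 150.0ms (1/2)
6. 1800.0ms @ 6 + 85.714ms (2/7)
7. 1885.714ms @ 44/7 + 85.714ms (2/7)
8. 1971.429ms @ 46/7 + 85.714ms (2/7)
9. 2057.143ms @ 48/7 + 85.714ms (2/7)
10. 2142.857ms @ 50/7 + 85.714ms (2/7)
11. 2228.571ms @ 52/7 + 85.714ms (2/7)
12. 2314.286ms @ 54/7 + 85.714ms (2/7)

note 2 onset = 4/3b = 400.0ms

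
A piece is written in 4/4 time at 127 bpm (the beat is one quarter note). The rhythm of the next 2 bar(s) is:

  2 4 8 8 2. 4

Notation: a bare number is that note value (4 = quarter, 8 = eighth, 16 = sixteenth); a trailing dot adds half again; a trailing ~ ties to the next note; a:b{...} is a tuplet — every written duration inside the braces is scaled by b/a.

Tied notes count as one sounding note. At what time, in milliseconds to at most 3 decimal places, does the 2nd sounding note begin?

note 2 onset = 2b = 944.882ms

1. 0.0ms @ 0 + 944.882ms (2)
2. 944.882ms @ 2 + 472.441ms (1)
3. 1417.323ms @ 3 + 236.22ms (1/2)
4. 1653.543ms @ 7/2 + 236.22ms (1/2)
5. 1889.764ms @ 4 + 1417.323ms (3)
6. 3307.087ms @ 7 + 472.441ms (1)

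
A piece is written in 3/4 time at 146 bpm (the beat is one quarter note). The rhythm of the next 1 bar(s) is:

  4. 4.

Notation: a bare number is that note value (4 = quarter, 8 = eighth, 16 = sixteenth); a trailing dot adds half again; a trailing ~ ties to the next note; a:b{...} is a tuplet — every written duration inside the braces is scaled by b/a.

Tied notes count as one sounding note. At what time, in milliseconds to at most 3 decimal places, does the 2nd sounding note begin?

note 2 onset = 3/2b = 616.438ms

1. 0.0ms @ 0 + 616.438ms (3/2)
2. 616.438ms @ 3/2 + 616.438ms (3/2)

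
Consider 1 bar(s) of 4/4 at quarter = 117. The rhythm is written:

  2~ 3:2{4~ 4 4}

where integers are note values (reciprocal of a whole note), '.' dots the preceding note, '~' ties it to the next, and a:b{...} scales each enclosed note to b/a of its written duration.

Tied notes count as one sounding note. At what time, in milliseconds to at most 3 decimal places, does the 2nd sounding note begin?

1. 0.0ms @ 0 + 1709.402ms (10/3)
2. 1709.402ms @ 10/3 + 341.88ms (2/3)

note 2 onset = 10/3b = 1709.402ms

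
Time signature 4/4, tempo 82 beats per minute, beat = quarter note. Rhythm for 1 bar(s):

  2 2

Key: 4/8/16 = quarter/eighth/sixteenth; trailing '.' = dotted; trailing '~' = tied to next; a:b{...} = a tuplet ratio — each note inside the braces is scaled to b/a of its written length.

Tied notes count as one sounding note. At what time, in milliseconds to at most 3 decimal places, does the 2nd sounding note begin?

1. 0.0ms @ 0 + 1463.415ms (2)
2. 1463.415ms @ 2 + 1463.415ms (2)

note 2 onset = 2b = 1463.415ms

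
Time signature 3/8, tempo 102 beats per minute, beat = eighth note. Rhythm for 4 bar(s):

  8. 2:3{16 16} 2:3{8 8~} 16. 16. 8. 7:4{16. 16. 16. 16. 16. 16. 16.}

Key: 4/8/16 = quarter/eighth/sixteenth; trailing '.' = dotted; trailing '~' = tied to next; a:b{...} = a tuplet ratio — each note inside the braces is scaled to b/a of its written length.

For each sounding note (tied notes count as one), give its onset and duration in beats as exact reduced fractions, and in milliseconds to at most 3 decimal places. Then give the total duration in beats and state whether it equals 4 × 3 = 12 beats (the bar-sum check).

1) 0.0ms=0b +882.353ms=3/2b
2) 882.353ms=3/2b +441.176ms=3/4b
3) 1323.529ms=9/4b +441.176ms=3/4b
4) 1764.706ms=3b +882.353ms=3/2b
5) 2647.059ms=9/2b +1323.529ms=9/4b
6) 3970.588ms=27/4b +441.176ms=3/4b
7) 4411.765ms=15/2b +882.353ms=3/2b
8) 5294.118ms=9b +252.101ms=3/7b
9) 5546.218ms=66/7b +252.101ms=3/7b
10) 5798.319ms=69/7b +252.101ms=3/7b
11) 6050.42ms=72/7b +252.101ms=3/7b
12) 6302.521ms=75/7b +252.101ms=3/7b
13) 6554.622ms=78/7b +252.101ms=3/7b
14) 6806.723ms=81/7b +252.101ms=3/7b
Σ=12b of 12 (102bpm 3/8) — PASS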